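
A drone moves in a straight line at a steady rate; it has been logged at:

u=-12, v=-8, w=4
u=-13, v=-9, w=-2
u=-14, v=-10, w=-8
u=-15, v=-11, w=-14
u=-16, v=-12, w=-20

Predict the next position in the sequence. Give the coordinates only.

u=-17, v=-13, w=-26

The position changes by (-1, -1, -6) every step.
step 5: u=-16, v=-12, w=-20 + (-1, -1, -6) → u=-17, v=-13, w=-26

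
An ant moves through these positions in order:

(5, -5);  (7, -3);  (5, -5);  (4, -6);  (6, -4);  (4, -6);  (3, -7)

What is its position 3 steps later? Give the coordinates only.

The moves between consecutive positions are (+2, +2), (-2, -2), (-1, -1), (+2, +2), (-2, -2), (-1, -1); they repeat the 3-cycle [(+2, +2), (-2, -2), (-1, -1)].
step 7: apply (+2, +2) → (5, -5)
step 8: apply (-2, -2) → (3, -7)
step 9: apply (-1, -1) → (2, -8)

(2, -8)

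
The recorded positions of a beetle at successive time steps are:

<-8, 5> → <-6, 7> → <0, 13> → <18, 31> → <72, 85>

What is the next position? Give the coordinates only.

Consecutive displacements <+2, +2>, <+6, +6>, <+18, +18>, <+54, +54> scale by a factor of 3 each step.
step 5: <72, 85> + <+162, +162> → <234, 247>

<234, 247>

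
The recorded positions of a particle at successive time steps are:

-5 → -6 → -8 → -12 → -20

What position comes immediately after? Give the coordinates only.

Step-to-step displacements: -1, -2, -4, -8; each is 2× the previous.
step 5: -20 − 16 → -36

-36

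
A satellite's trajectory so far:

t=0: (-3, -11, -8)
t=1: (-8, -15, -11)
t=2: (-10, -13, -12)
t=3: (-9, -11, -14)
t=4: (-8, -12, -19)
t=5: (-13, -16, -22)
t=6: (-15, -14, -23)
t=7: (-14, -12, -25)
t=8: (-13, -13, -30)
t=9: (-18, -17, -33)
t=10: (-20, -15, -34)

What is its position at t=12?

Step-to-step displacements: (-5, -4, -3), (-2, +2, -1), (+1, +2, -2), (+1, -1, -5), (-5, -4, -3), (-2, +2, -1), (+1, +2, -2), (+1, -1, -5), (-5, -4, -3), (-2, +2, -1) — a repeating cycle of length 4.
step 11: apply (+1, +2, -2) → (-19, -13, -36)
step 12: apply (+1, -1, -5) → (-18, -14, -41)

(-18, -14, -41)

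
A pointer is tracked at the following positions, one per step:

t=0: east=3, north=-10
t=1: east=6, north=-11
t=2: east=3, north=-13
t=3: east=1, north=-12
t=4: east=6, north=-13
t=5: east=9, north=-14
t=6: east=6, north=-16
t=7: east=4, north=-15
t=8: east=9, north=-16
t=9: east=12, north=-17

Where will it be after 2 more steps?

east=7, north=-18

Step-to-step displacements: (+3,-1), (-3,-2), (-2,+1), (+5,-1), (+3,-1), (-3,-2), (-2,+1), (+5,-1), (+3,-1) — a repeating cycle of length 4.
step 10: apply (-3,-2) → east=9, north=-19
step 11: apply (-2,+1) → east=7, north=-18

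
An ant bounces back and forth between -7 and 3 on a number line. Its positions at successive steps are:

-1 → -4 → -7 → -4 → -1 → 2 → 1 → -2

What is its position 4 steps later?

The value reflects between -7 and 3, moving 3 per step.
  step 8: -2 → -5
  step 9: -5 → -6
  step 10: -6 → -3
  step 11: -3 → 0

0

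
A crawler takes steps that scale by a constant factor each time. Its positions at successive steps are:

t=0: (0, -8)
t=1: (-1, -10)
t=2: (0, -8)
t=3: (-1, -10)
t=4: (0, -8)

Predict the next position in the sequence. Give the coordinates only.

Consecutive displacements (-1, -2), (+1, +2), (-1, -2), (+1, +2) scale by a factor of -1 each step.
step 5: (0, -8) + (-1, -2) → (-1, -10)

(-1, -10)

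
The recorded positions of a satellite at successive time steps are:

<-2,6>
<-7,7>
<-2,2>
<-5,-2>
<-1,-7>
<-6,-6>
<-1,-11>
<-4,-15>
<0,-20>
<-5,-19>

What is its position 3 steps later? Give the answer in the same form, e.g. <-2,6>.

Step-to-step displacements: <-5,+1>, <+5,-5>, <-3,-4>, <+4,-5>, <-5,+1>, <+5,-5>, <-3,-4>, <+4,-5>, <-5,+1> — a repeating cycle of length 4.
step 10: apply <+5,-5> → <0,-24>
step 11: apply <-3,-4> → <-3,-28>
step 12: apply <+4,-5> → <1,-33>

<1,-33>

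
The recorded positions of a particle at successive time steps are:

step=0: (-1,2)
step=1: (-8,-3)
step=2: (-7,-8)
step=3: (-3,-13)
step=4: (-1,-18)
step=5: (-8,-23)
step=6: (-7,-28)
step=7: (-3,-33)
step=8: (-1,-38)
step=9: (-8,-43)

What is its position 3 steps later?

(-1,-58)

The first coordinate repeats the cycle [-1, -8, -7, -3] with period 4; step 12 mod 4 = 0, giving -1.
The second coordinate changes by -5 each step, so at step 12 it is 2 + 12·(-5) = -58.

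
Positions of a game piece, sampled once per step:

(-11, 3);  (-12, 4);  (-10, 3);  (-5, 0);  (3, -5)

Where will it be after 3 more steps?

(45, -32)

First differences are (-1, +1), (+2, -1), (+5, -3), (+8, -5); their common second difference is (+3, -2) (constant acceleration).
step 5: (3, -5) + (+11, -7) → (14, -12)
step 6: (14, -12) + (+14, -9) → (28, -21)
step 7: (28, -21) + (+17, -11) → (45, -32)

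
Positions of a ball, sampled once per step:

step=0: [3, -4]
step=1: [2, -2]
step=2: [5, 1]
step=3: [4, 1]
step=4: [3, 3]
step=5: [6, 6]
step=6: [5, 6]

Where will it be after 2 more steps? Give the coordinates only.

[7, 11]

The moves between consecutive positions are [-1, +2], [+3, +3], [-1, +0], [-1, +2], [+3, +3], [-1, +0]; they repeat the 3-cycle [[-1, +2], [+3, +3], [-1, +0]].
step 7: apply [-1, +2] → [4, 8]
step 8: apply [+3, +3] → [7, 11]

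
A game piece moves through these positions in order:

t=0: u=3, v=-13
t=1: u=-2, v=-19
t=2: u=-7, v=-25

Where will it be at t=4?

u=-17, v=-37

Each step adds (-5, -6) to the position.
step 3: u=-7, v=-25 + (-5, -6) → u=-12, v=-31
step 4: u=-12, v=-31 + (-5, -6) → u=-17, v=-37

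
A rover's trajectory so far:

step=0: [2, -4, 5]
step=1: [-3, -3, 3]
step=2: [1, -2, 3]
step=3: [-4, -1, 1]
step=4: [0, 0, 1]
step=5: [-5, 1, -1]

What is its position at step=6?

[-1, 2, -1]

Step-to-step displacements: [-5, +1, -2], [+4, +1, +0], [-5, +1, -2], [+4, +1, +0], [-5, +1, -2] — a repeating cycle of length 2.
step 6: apply [+4, +1, +0] → [-1, 2, -1]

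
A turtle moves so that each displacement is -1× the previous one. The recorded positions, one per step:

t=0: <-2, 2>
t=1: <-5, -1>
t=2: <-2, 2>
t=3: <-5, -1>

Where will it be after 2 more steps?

The jumps are <-3, -3>, <+3, +3>, <-3, -3> — a geometric progression with ratio -1.
step 4: <-5, -1> + <+3, +3> → <-2, 2>
step 5: <-2, 2> + <-3, -3> → <-5, -1>

<-5, -1>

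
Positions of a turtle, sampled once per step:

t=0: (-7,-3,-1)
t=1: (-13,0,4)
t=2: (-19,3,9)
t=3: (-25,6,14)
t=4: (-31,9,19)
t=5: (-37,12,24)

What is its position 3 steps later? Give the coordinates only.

The position changes by (-6,+3,+5) every step.
step 6: (-37,12,24) + (-6,+3,+5) → (-43,15,29)
step 7: (-43,15,29) + (-6,+3,+5) → (-49,18,34)
step 8: (-49,18,34) + (-6,+3,+5) → (-55,21,39)

(-55,21,39)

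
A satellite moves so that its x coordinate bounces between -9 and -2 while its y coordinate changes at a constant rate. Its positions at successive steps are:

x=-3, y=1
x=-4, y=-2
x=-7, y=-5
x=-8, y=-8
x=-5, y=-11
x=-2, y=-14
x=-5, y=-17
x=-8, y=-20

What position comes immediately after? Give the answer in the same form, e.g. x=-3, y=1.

x=-7, y=-23

The x coordinate reflects between -9 and -2, moving 3 per step.
  step 8: -8 → -7
The y coordinate changes by -3 each step: at step 8 it is -23.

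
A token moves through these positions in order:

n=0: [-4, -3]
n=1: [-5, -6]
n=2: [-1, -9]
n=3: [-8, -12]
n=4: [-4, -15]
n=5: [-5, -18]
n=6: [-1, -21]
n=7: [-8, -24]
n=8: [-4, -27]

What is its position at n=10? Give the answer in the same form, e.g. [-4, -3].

First: cycles through -4, -5, -1, -8 every 4 steps. Step 10 lands at position 2 of the cycle → -1.
Second: linear, -3 per step → -33 at step 10.

[-1, -33]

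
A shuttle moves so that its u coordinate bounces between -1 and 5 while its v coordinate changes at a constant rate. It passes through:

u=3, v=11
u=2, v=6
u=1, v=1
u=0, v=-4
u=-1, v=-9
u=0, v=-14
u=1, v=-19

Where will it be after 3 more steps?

The u coordinate travels 1 per step and bounces off the walls at -1 and 5.
  step 7: 1 → 2
  step 8: 2 → 3
  step 9: 3 → 4
The v coordinate changes by -5 each step: at step 9 it is -34.

u=4, v=-34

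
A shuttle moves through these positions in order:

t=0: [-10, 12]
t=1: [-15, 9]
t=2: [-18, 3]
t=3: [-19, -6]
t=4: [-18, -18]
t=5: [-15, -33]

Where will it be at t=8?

Successive displacements: [-5, -3], [-3, -6], [-1, -9], [+1, -12], [+3, -15] — each changes by [+2, -3].
step 6: [-15, -33] + [+5, -18] → [-10, -51]
step 7: [-10, -51] + [+7, -21] → [-3, -72]
step 8: [-3, -72] + [+9, -24] → [6, -96]

[6, -96]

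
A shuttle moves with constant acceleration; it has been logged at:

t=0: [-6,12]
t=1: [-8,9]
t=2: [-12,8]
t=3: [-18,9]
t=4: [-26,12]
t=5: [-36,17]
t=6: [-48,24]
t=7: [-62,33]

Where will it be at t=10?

First differences are [-2,-3], [-4,-1], [-6,+1], [-8,+3], [-10,+5], [-12,+7], [-14,+9]; their common second difference is [-2,+2] (constant acceleration).
step 8: [-62,33] + [-16,+11] → [-78,44]
step 9: [-78,44] + [-18,+13] → [-96,57]
step 10: [-96,57] + [-20,+15] → [-116,72]

[-116,72]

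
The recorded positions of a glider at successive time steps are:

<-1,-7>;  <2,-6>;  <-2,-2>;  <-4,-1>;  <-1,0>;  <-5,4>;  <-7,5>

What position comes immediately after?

Step-to-step displacements: <+3,+1>, <-4,+4>, <-2,+1>, <+3,+1>, <-4,+4>, <-2,+1> — a repeating cycle of length 3.
step 7: apply <+3,+1> → <-4,6>

<-4,6>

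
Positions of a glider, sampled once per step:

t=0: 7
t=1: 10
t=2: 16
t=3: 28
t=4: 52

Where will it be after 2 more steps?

Consecutive displacements +3, +6, +12, +24 scale by a factor of 2 each step.
step 5: 52 + 48 → 100
step 6: 100 + 96 → 196

196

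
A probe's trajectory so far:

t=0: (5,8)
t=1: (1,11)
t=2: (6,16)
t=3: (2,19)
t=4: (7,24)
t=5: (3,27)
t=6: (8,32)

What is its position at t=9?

The moves between consecutive positions are (-4,+3), (+5,+5), (-4,+3), (+5,+5), (-4,+3), (+5,+5); they repeat the 2-cycle [(-4,+3), (+5,+5)].
step 7: apply (-4,+3) → (4,35)
step 8: apply (+5,+5) → (9,40)
step 9: apply (-4,+3) → (5,43)

(5,43)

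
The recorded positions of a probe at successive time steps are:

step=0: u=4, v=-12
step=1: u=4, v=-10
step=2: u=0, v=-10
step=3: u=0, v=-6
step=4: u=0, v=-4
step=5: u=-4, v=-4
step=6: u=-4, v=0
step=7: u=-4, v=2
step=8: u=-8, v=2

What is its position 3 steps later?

Differencing gives (+0,+2), (-4,+0), (+0,+4), (+0,+2), (-4,+0), (+0,+4), (+0,+2), (-4,+0). This is the pattern (+0,+2), (-4,+0), (+0,+4) repeated.
step 9: apply (+0,+4) → u=-8, v=6
step 10: apply (+0,+2) → u=-8, v=8
step 11: apply (-4,+0) → u=-12, v=8

u=-12, v=8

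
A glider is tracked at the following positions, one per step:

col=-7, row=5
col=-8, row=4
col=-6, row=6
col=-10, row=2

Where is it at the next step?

Step-to-step displacements: (-1, -1), (+2, +2), (-4, -4); each is -2× the previous.
step 4: col=-10, row=2 + (+8, +8) → col=-2, row=10

col=-2, row=10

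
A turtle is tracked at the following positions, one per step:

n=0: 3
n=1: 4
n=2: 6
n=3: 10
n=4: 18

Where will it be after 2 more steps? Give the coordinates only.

66

Step-to-step displacements: +1, +2, +4, +8; each is 2× the previous.
step 5: 18 + 16 → 34
step 6: 34 + 32 → 66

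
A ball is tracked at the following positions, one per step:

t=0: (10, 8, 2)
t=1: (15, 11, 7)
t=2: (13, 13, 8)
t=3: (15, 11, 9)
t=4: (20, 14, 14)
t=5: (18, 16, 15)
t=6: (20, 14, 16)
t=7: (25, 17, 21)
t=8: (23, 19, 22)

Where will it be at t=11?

(28, 22, 29)

Step-to-step displacements: (+5, +3, +5), (-2, +2, +1), (+2, -2, +1), (+5, +3, +5), (-2, +2, +1), (+2, -2, +1), (+5, +3, +5), (-2, +2, +1) — a repeating cycle of length 3.
step 9: apply (+2, -2, +1) → (25, 17, 23)
step 10: apply (+5, +3, +5) → (30, 20, 28)
step 11: apply (-2, +2, +1) → (28, 22, 29)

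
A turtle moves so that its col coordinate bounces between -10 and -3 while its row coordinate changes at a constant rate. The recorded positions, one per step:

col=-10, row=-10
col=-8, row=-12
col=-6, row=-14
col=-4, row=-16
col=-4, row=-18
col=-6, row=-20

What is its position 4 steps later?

col=-6, row=-28

The col coordinate travels 2 per step and bounces off the walls at -10 and -3.
  step 6: -6 → -8
  step 7: -8 → -10
  step 8: -10 → -8
  step 9: -8 → -6
The row coordinate changes by -2 each step: at step 9 it is -28.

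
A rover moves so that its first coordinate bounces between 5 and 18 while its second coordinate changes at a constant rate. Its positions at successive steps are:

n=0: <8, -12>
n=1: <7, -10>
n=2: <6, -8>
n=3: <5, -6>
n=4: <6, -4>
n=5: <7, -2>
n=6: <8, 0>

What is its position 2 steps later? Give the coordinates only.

<10, 4>

The first coordinate reflects between 5 and 18, moving 1 per step.
  step 7: 8 → 9
  step 8: 9 → 10
The second coordinate changes by +2 each step: at step 8 it is 4.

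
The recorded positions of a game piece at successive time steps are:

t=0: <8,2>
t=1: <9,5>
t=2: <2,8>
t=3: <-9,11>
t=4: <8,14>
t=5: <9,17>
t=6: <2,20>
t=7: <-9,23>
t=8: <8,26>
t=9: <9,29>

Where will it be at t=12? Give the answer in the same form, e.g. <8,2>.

<8,38>

First: cycles through 8, 9, 2, -9 every 4 steps. Step 12 lands at position 0 of the cycle → 8.
Second: linear, +3 per step → 38 at step 12.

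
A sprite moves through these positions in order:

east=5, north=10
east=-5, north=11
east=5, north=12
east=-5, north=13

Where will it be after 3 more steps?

The east coordinate repeats the cycle [5, -5] with period 2; step 6 mod 2 = 0, giving 5.
The north coordinate changes by +1 each step, so at step 6 it is 10 + 6·(1) = 16.

east=5, north=16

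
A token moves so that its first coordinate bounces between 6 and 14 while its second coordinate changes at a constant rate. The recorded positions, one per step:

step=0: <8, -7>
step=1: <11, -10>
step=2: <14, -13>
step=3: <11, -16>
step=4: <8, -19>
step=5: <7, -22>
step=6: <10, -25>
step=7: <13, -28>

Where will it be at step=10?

<6, -37>

The first coordinate travels 3 per step and bounces off the walls at 6 and 14.
  step 8: 13 → 12
  step 9: 12 → 9
  step 10: 9 → 6
The second coordinate changes by -3 each step: at step 10 it is -37.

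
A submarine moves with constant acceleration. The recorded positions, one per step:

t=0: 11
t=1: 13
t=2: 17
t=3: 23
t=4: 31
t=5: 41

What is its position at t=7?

67

First differences are +2, +4, +6, +8, +10; their common second difference is +2 (constant acceleration).
step 6: 41 + 12 → 53
step 7: 53 + 14 → 67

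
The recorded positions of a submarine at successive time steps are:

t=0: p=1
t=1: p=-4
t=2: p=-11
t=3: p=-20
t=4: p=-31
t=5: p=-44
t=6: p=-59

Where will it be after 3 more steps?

p=-116

First differences are -5, -7, -9, -11, -13, -15; their common second difference is -2 (constant acceleration).
step 7: -59 − 17 → p=-76
step 8: -76 − 19 → p=-95
step 9: -95 − 21 → p=-116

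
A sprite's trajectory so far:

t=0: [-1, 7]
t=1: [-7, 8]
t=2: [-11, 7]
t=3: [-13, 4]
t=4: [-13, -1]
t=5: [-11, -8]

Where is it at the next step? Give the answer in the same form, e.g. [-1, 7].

First differences are [-6, +1], [-4, -1], [-2, -3], [+0, -5], [+2, -7]; their common second difference is [+2, -2] (constant acceleration).
step 6: [-11, -8] + [+4, -9] → [-7, -17]

[-7, -17]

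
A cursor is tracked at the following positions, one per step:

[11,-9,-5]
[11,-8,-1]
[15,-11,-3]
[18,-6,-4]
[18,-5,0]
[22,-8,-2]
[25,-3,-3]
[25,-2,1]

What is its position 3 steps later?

Step-to-step displacements: [+0,+1,+4], [+4,-3,-2], [+3,+5,-1], [+0,+1,+4], [+4,-3,-2], [+3,+5,-1], [+0,+1,+4] — a repeating cycle of length 3.
step 8: apply [+4,-3,-2] → [29,-5,-1]
step 9: apply [+3,+5,-1] → [32,0,-2]
step 10: apply [+0,+1,+4] → [32,1,2]

[32,1,2]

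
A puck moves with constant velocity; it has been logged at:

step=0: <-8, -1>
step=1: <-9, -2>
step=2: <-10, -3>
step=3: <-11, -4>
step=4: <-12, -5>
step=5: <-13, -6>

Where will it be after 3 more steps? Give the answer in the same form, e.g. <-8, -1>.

<-16, -9>

The position changes by <-1, -1> every step.
step 6: <-13, -6> + <-1, -1> → <-14, -7>
step 7: <-14, -7> + <-1, -1> → <-15, -8>
step 8: <-15, -8> + <-1, -1> → <-16, -9>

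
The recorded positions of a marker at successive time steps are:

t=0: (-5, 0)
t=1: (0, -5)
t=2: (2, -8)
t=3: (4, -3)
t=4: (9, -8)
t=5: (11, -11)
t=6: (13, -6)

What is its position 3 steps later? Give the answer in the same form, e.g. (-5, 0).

The moves between consecutive positions are (+5, -5), (+2, -3), (+2, +5), (+5, -5), (+2, -3), (+2, +5); they repeat the 3-cycle [(+5, -5), (+2, -3), (+2, +5)].
step 7: apply (+5, -5) → (18, -11)
step 8: apply (+2, -3) → (20, -14)
step 9: apply (+2, +5) → (22, -9)

(22, -9)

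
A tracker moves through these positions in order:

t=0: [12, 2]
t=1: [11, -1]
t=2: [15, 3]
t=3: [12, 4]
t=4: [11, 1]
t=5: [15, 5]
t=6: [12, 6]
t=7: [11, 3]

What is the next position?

Step-to-step displacements: [-1, -3], [+4, +4], [-3, +1], [-1, -3], [+4, +4], [-3, +1], [-1, -3] — a repeating cycle of length 3.
step 8: apply [+4, +4] → [15, 7]

[15, 7]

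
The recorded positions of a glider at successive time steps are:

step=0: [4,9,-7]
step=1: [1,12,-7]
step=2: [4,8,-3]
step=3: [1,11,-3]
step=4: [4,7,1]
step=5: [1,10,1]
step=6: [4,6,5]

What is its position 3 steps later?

[1,8,9]

The moves between consecutive positions are [-3,+3,+0], [+3,-4,+4], [-3,+3,+0], [+3,-4,+4], [-3,+3,+0], [+3,-4,+4]; they repeat the 2-cycle [[-3,+3,+0], [+3,-4,+4]].
step 7: apply [-3,+3,+0] → [1,9,5]
step 8: apply [+3,-4,+4] → [4,5,9]
step 9: apply [-3,+3,+0] → [1,8,9]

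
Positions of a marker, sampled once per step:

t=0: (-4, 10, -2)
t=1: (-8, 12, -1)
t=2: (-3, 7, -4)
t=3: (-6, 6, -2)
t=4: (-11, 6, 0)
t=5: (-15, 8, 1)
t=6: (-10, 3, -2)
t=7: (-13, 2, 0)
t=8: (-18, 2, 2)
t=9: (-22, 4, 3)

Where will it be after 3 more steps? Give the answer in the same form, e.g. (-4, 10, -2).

(-25, -2, 4)

Differencing gives (-4, +2, +1), (+5, -5, -3), (-3, -1, +2), (-5, +0, +2), (-4, +2, +1), (+5, -5, -3), (-3, -1, +2), (-5, +0, +2), (-4, +2, +1). This is the pattern (-4, +2, +1), (+5, -5, -3), (-3, -1, +2), (-5, +0, +2) repeated.
step 10: apply (+5, -5, -3) → (-17, -1, 0)
step 11: apply (-3, -1, +2) → (-20, -2, 2)
step 12: apply (-5, +0, +2) → (-25, -2, 4)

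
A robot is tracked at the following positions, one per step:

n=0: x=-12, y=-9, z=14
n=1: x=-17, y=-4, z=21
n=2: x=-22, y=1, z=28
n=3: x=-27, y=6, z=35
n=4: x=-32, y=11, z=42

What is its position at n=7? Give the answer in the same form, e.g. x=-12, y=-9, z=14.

The position changes by (-5, +5, +7) every step.
step 5: x=-32, y=11, z=42 + (-5, +5, +7) → x=-37, y=16, z=49
step 6: x=-37, y=16, z=49 + (-5, +5, +7) → x=-42, y=21, z=56
step 7: x=-42, y=21, z=56 + (-5, +5, +7) → x=-47, y=26, z=63

x=-47, y=26, z=63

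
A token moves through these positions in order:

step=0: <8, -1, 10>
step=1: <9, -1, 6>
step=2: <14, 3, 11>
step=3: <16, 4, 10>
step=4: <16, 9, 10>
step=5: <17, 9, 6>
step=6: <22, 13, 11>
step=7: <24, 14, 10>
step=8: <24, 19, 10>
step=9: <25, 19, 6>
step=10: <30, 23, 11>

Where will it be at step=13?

<33, 29, 6>

The moves between consecutive positions are <+1, +0, -4>, <+5, +4, +5>, <+2, +1, -1>, <+0, +5, +0>, <+1, +0, -4>, <+5, +4, +5>, <+2, +1, -1>, <+0, +5, +0>, <+1, +0, -4>, <+5, +4, +5>; they repeat the 4-cycle [<+1, +0, -4>, <+5, +4, +5>, <+2, +1, -1>, <+0, +5, +0>].
step 11: apply <+2, +1, -1> → <32, 24, 10>
step 12: apply <+0, +5, +0> → <32, 29, 10>
step 13: apply <+1, +0, -4> → <33, 29, 6>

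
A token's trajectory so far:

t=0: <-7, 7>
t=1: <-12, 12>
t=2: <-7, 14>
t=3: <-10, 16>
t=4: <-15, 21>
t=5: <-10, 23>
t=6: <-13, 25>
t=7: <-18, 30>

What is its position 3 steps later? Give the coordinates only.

<-21, 39>

Step-to-step displacements: <-5, +5>, <+5, +2>, <-3, +2>, <-5, +5>, <+5, +2>, <-3, +2>, <-5, +5> — a repeating cycle of length 3.
step 8: apply <+5, +2> → <-13, 32>
step 9: apply <-3, +2> → <-16, 34>
step 10: apply <-5, +5> → <-21, 39>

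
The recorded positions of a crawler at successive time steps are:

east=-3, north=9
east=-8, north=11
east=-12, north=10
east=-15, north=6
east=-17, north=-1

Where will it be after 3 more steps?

east=-17, north=-40

First differences are (-5,+2), (-4,-1), (-3,-4), (-2,-7); their common second difference is (+1,-3) (constant acceleration).
step 5: east=-17, north=-1 + (-1,-10) → east=-18, north=-11
step 6: east=-18, north=-11 + (+0,-13) → east=-18, north=-24
step 7: east=-18, north=-24 + (+1,-16) → east=-17, north=-40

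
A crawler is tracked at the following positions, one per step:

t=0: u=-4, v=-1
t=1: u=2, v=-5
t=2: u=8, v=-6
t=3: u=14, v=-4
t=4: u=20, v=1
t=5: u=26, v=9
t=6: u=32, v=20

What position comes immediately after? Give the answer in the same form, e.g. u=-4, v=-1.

Successive displacements: (+6, -4), (+6, -1), (+6, +2), (+6, +5), (+6, +8), (+6, +11) — each changes by (+0, +3).
step 7: u=32, v=20 + (+6, +14) → u=38, v=34

u=38, v=34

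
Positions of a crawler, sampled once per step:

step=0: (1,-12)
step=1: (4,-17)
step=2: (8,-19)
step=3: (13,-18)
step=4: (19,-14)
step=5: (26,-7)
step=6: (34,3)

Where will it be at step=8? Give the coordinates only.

First differences are (+3,-5), (+4,-2), (+5,+1), (+6,+4), (+7,+7), (+8,+10); their common second difference is (+1,+3) (constant acceleration).
step 7: (34,3) + (+9,+13) → (43,16)
step 8: (43,16) + (+10,+16) → (53,32)

(53,32)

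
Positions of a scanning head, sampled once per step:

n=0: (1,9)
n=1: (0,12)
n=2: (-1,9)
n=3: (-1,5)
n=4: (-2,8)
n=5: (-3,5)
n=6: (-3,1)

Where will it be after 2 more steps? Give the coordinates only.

Step-to-step displacements: (-1,+3), (-1,-3), (+0,-4), (-1,+3), (-1,-3), (+0,-4) — a repeating cycle of length 3.
step 7: apply (-1,+3) → (-4,4)
step 8: apply (-1,-3) → (-5,1)

(-5,1)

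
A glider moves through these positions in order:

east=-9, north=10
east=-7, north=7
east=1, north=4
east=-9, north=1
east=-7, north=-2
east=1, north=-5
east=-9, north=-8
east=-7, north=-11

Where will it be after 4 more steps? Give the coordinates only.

East: cycles through -9, -7, 1 every 3 steps. Step 11 lands at position 2 of the cycle → 1.
North: linear, -3 per step → -23 at step 11.

east=1, north=-23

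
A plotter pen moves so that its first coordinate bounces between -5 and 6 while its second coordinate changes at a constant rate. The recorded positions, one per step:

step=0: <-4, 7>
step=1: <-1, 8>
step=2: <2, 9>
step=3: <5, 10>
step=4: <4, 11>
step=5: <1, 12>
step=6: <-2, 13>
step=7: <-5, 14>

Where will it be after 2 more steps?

The first coordinate travels 3 per step and bounces off the walls at -5 and 6.
  step 8: -5 → -2
  step 9: -2 → 1
The second coordinate changes by +1 each step: at step 9 it is 16.

<1, 16>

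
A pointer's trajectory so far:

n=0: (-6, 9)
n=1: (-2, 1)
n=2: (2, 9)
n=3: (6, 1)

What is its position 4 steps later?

(22, 1)

The first coordinate changes by +4 each step, so at step 7 it is -6 + 7·(4) = 22.
The second coordinate repeats the cycle [9, 1] with period 2; step 7 mod 2 = 1, giving 1.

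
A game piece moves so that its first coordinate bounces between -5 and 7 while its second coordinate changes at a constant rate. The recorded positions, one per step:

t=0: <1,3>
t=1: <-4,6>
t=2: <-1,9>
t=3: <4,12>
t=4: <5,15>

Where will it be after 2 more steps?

<-5,21>

The first coordinate reflects between -5 and 7, moving 5 per step.
  step 5: 5 → 0
  step 6: 0 → -5
The second coordinate changes by +3 each step: at step 6 it is 21.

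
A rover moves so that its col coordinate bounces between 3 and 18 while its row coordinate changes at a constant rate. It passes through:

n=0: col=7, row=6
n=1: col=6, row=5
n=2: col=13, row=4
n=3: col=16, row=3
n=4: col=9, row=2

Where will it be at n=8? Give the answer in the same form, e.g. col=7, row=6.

col=11, row=-2

The col coordinate reflects between 3 and 18, moving 7 per step.
  step 5: 9 → 4
  step 6: 4 → 11
  step 7: 11 → 18
  step 8: 18 → 11
The row coordinate changes by -1 each step: at step 8 it is -2.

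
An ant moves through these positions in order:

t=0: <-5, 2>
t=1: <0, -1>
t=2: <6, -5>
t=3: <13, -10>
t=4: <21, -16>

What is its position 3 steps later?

Taking differences between consecutive positions: <+5, -3>, <+6, -4>, <+7, -5>, <+8, -6>. These grow by <+1, -1> each step.
step 5: <21, -16> + <+9, -7> → <30, -23>
step 6: <30, -23> + <+10, -8> → <40, -31>
step 7: <40, -31> + <+11, -9> → <51, -40>

<51, -40>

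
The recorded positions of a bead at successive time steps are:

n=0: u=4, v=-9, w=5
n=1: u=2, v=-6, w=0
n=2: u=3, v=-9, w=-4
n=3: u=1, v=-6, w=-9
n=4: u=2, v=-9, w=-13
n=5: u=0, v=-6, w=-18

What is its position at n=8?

Differencing gives (-2,+3,-5), (+1,-3,-4), (-2,+3,-5), (+1,-3,-4), (-2,+3,-5). This is the pattern (-2,+3,-5), (+1,-3,-4) repeated.
step 6: apply (+1,-3,-4) → u=1, v=-9, w=-22
step 7: apply (-2,+3,-5) → u=-1, v=-6, w=-27
step 8: apply (+1,-3,-4) → u=0, v=-9, w=-31

u=0, v=-9, w=-31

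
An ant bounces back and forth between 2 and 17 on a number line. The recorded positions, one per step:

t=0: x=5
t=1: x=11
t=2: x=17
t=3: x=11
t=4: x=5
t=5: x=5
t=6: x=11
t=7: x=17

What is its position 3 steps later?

x=5

The value travels 6 per step and bounces off the walls at 2 and 17.
  step 8: 17 → 11
  step 9: 11 → 5
  step 10: 5 → 5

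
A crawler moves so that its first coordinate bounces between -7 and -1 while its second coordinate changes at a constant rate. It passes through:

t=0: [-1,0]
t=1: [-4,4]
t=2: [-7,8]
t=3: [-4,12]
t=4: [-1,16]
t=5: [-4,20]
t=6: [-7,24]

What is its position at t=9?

The first coordinate travels 3 per step and bounces off the walls at -7 and -1.
  step 7: -7 → -4
  step 8: -4 → -1
  step 9: -1 → -4
The second coordinate changes by +4 each step: at step 9 it is 36.

[-4,36]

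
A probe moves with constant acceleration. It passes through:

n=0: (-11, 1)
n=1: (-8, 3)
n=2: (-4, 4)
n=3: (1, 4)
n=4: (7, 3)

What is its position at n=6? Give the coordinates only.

(22, -2)

Successive displacements: (+3, +2), (+4, +1), (+5, +0), (+6, -1) — each changes by (+1, -1).
step 5: (7, 3) + (+7, -2) → (14, 1)
step 6: (14, 1) + (+8, -3) → (22, -2)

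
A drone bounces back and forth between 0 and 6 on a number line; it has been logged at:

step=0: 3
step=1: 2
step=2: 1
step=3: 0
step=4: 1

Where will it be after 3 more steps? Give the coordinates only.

The value travels 1 per step and bounces off the walls at 0 and 6.
  step 5: 1 → 2
  step 6: 2 → 3
  step 7: 3 → 4

4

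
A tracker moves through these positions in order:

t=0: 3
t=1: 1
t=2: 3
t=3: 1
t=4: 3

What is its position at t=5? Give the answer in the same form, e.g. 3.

Step-to-step displacements: -2, +2, -2, +2; each is -1× the previous.
step 5: 3 − 2 → 1

1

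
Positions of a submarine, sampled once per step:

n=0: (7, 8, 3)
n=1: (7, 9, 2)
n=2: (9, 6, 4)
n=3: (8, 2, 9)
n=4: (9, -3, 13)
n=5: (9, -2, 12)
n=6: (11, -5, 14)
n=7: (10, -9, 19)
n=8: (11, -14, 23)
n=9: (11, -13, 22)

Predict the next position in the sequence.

(13, -16, 24)

The moves between consecutive positions are (+0, +1, -1), (+2, -3, +2), (-1, -4, +5), (+1, -5, +4), (+0, +1, -1), (+2, -3, +2), (-1, -4, +5), (+1, -5, +4), (+0, +1, -1); they repeat the 4-cycle [(+0, +1, -1), (+2, -3, +2), (-1, -4, +5), (+1, -5, +4)].
step 10: apply (+2, -3, +2) → (13, -16, 24)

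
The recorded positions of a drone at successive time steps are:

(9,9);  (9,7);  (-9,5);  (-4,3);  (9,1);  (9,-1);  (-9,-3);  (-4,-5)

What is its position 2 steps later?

(9,-9)

The first coordinate repeats the cycle [9, 9, -9, -4] with period 4; step 9 mod 4 = 1, giving 9.
The second coordinate changes by -2 each step, so at step 9 it is 9 + 9·(-2) = -9.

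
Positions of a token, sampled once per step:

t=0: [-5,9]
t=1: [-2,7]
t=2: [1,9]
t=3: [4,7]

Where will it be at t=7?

[16,7]

The first coordinate changes by +3 each step, so at step 7 it is -5 + 7·(3) = 16.
The second coordinate repeats the cycle [9, 7] with period 2; step 7 mod 2 = 1, giving 7.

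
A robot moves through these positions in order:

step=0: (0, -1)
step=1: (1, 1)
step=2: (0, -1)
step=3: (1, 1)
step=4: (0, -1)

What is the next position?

(1, 1)

Step-to-step displacements: (+1, +2), (-1, -2), (+1, +2), (-1, -2); each is -1× the previous.
step 5: (0, -1) + (+1, +2) → (1, 1)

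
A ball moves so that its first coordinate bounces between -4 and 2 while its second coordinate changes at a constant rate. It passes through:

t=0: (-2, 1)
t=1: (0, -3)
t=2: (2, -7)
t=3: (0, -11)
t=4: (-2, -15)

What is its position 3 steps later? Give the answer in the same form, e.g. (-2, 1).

(0, -27)

The first coordinate reflects between -4 and 2, moving 2 per step.
  step 5: -2 → -4
  step 6: -4 → -2
  step 7: -2 → 0
The second coordinate changes by -4 each step: at step 7 it is -27.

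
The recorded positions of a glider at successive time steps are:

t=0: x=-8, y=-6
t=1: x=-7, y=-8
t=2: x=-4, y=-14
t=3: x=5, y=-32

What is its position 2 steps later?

x=113, y=-248

Consecutive displacements (+1, -2), (+3, -6), (+9, -18) scale by a factor of 3 each step.
step 4: x=5, y=-32 + (+27, -54) → x=32, y=-86
step 5: x=32, y=-86 + (+81, -162) → x=113, y=-248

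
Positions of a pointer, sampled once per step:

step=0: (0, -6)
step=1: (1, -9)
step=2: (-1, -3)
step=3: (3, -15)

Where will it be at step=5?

Step-to-step displacements: (+1, -3), (-2, +6), (+4, -12); each is -2× the previous.
step 4: (3, -15) + (-8, +24) → (-5, 9)
step 5: (-5, 9) + (+16, -48) → (11, -39)

(11, -39)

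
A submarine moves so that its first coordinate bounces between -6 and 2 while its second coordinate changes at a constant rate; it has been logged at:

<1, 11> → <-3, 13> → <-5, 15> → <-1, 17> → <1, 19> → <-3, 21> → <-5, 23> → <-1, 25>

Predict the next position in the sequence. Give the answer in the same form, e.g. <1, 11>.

<1, 27>

The first coordinate travels 4 per step and bounces off the walls at -6 and 2.
  step 8: -1 → 1
The second coordinate changes by +2 each step: at step 8 it is 27.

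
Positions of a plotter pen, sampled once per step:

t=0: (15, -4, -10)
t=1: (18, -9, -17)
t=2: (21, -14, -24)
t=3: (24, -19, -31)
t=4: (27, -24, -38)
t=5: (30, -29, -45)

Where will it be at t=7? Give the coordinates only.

The position changes by (+3, -5, -7) every step.
step 6: (30, -29, -45) + (+3, -5, -7) → (33, -34, -52)
step 7: (33, -34, -52) + (+3, -5, -7) → (36, -39, -59)

(36, -39, -59)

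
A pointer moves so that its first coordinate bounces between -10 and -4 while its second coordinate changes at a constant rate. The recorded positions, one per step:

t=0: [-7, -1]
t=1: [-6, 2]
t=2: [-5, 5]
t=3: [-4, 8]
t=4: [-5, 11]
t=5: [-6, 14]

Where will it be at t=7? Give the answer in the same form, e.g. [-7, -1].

The first coordinate travels 1 per step and bounces off the walls at -10 and -4.
  step 6: -6 → -7
  step 7: -7 → -8
The second coordinate changes by +3 each step: at step 7 it is 20.

[-8, 20]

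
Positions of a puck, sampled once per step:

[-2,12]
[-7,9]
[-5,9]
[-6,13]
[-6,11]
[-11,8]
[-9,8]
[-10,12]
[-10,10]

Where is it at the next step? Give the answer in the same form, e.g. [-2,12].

[-15,7]

Differencing gives [-5,-3], [+2,+0], [-1,+4], [+0,-2], [-5,-3], [+2,+0], [-1,+4], [+0,-2]. This is the pattern [-5,-3], [+2,+0], [-1,+4], [+0,-2] repeated.
step 9: apply [-5,-3] → [-15,7]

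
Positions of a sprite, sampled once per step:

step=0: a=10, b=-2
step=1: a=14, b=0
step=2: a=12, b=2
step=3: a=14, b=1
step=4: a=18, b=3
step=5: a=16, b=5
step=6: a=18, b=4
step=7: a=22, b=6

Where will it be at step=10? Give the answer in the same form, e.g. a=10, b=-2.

a=26, b=9

Differencing gives (+4, +2), (-2, +2), (+2, -1), (+4, +2), (-2, +2), (+2, -1), (+4, +2). This is the pattern (+4, +2), (-2, +2), (+2, -1) repeated.
step 8: apply (-2, +2) → a=20, b=8
step 9: apply (+2, -1) → a=22, b=7
step 10: apply (+4, +2) → a=26, b=9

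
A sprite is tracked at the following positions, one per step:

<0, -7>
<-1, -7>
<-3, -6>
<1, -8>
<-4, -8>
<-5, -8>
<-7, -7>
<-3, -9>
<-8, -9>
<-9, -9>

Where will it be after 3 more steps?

<-12, -10>

The moves between consecutive positions are <-1, +0>, <-2, +1>, <+4, -2>, <-5, +0>, <-1, +0>, <-2, +1>, <+4, -2>, <-5, +0>, <-1, +0>; they repeat the 4-cycle [<-1, +0>, <-2, +1>, <+4, -2>, <-5, +0>].
step 10: apply <-2, +1> → <-11, -8>
step 11: apply <+4, -2> → <-7, -10>
step 12: apply <-5, +0> → <-12, -10>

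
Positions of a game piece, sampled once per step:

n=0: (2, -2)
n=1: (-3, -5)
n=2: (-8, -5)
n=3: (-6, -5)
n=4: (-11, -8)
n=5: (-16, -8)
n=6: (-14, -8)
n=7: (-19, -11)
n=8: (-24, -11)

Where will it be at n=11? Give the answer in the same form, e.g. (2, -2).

(-32, -14)

Differencing gives (-5, -3), (-5, +0), (+2, +0), (-5, -3), (-5, +0), (+2, +0), (-5, -3), (-5, +0). This is the pattern (-5, -3), (-5, +0), (+2, +0) repeated.
step 9: apply (+2, +0) → (-22, -11)
step 10: apply (-5, -3) → (-27, -14)
step 11: apply (-5, +0) → (-32, -14)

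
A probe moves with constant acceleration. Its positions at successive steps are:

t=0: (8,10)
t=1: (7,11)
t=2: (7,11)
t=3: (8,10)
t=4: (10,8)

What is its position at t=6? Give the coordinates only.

(17,1)

Successive displacements: (-1,+1), (+0,+0), (+1,-1), (+2,-2) — each changes by (+1,-1).
step 5: (10,8) + (+3,-3) → (13,5)
step 6: (13,5) + (+4,-4) → (17,1)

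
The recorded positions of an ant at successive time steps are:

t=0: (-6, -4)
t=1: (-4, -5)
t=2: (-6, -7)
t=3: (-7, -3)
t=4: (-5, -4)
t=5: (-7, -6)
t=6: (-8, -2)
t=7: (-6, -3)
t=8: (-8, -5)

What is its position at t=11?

Step-to-step displacements: (+2, -1), (-2, -2), (-1, +4), (+2, -1), (-2, -2), (-1, +4), (+2, -1), (-2, -2) — a repeating cycle of length 3.
step 9: apply (-1, +4) → (-9, -1)
step 10: apply (+2, -1) → (-7, -2)
step 11: apply (-2, -2) → (-9, -4)

(-9, -4)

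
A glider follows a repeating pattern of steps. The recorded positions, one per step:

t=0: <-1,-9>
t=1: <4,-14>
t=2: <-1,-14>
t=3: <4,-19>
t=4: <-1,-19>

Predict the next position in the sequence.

<4,-24>

The moves between consecutive positions are <+5,-5>, <-5,+0>, <+5,-5>, <-5,+0>; they repeat the 2-cycle [<+5,-5>, <-5,+0>].
step 5: apply <+5,-5> → <4,-24>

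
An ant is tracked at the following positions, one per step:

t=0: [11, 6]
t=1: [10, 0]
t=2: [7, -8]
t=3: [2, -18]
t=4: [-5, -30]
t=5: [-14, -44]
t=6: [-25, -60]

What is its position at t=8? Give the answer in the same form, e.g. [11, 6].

[-53, -98]

Successive displacements: [-1, -6], [-3, -8], [-5, -10], [-7, -12], [-9, -14], [-11, -16] — each changes by [-2, -2].
step 7: [-25, -60] + [-13, -18] → [-38, -78]
step 8: [-38, -78] + [-15, -20] → [-53, -98]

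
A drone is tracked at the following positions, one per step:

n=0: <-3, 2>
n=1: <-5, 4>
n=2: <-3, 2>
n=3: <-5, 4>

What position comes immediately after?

<-3, 2>

Consecutive displacements <-2, +2>, <+2, -2>, <-2, +2> scale by a factor of -1 each step.
step 4: <-5, 4> + <+2, -2> → <-3, 2>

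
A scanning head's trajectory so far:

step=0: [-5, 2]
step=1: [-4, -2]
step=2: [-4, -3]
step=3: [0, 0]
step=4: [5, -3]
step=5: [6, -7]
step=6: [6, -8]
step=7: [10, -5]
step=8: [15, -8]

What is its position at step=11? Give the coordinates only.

The moves between consecutive positions are [+1, -4], [+0, -1], [+4, +3], [+5, -3], [+1, -4], [+0, -1], [+4, +3], [+5, -3]; they repeat the 4-cycle [[+1, -4], [+0, -1], [+4, +3], [+5, -3]].
step 9: apply [+1, -4] → [16, -12]
step 10: apply [+0, -1] → [16, -13]
step 11: apply [+4, +3] → [20, -10]

[20, -10]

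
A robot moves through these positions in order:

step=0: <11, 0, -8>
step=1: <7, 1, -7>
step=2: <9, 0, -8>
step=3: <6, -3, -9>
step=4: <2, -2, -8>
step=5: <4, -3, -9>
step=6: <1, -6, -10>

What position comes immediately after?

Differencing gives <-4, +1, +1>, <+2, -1, -1>, <-3, -3, -1>, <-4, +1, +1>, <+2, -1, -1>, <-3, -3, -1>. This is the pattern <-4, +1, +1>, <+2, -1, -1>, <-3, -3, -1> repeated.
step 7: apply <-4, +1, +1> → <-3, -5, -9>

<-3, -5, -9>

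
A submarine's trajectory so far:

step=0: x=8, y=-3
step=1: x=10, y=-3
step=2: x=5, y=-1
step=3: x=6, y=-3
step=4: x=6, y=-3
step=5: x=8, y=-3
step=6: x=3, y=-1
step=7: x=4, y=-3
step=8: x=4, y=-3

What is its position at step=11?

x=2, y=-3

Differencing gives (+2, +0), (-5, +2), (+1, -2), (+0, +0), (+2, +0), (-5, +2), (+1, -2), (+0, +0). This is the pattern (+2, +0), (-5, +2), (+1, -2), (+0, +0) repeated.
step 9: apply (+2, +0) → x=6, y=-3
step 10: apply (-5, +2) → x=1, y=-1
step 11: apply (+1, -2) → x=2, y=-3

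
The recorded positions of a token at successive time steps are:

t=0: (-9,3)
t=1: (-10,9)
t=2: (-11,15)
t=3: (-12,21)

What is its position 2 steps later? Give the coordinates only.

(-14,33)

Each step adds (-1,+6) to the position.
step 4: (-12,21) + (-1,+6) → (-13,27)
step 5: (-13,27) + (-1,+6) → (-14,33)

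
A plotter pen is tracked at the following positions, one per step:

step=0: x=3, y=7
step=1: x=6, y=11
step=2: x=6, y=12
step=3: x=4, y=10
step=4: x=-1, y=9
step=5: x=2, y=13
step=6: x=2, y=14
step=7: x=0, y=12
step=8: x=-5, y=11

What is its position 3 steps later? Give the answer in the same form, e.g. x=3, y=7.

x=-4, y=14

Step-to-step displacements: (+3, +4), (+0, +1), (-2, -2), (-5, -1), (+3, +4), (+0, +1), (-2, -2), (-5, -1) — a repeating cycle of length 4.
step 9: apply (+3, +4) → x=-2, y=15
step 10: apply (+0, +1) → x=-2, y=16
step 11: apply (-2, -2) → x=-4, y=14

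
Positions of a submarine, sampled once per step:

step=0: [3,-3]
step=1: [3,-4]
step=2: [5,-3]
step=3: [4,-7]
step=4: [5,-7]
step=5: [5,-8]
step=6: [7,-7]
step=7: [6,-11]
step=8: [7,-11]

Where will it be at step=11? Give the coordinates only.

[8,-15]

Step-to-step displacements: [+0,-1], [+2,+1], [-1,-4], [+1,+0], [+0,-1], [+2,+1], [-1,-4], [+1,+0] — a repeating cycle of length 4.
step 9: apply [+0,-1] → [7,-12]
step 10: apply [+2,+1] → [9,-11]
step 11: apply [-1,-4] → [8,-15]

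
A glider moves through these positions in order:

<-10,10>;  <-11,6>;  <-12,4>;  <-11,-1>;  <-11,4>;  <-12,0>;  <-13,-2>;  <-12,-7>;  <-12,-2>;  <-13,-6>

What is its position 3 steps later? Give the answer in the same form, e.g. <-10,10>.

Differencing gives <-1,-4>, <-1,-2>, <+1,-5>, <+0,+5>, <-1,-4>, <-1,-2>, <+1,-5>, <+0,+5>, <-1,-4>. This is the pattern <-1,-4>, <-1,-2>, <+1,-5>, <+0,+5> repeated.
step 10: apply <-1,-2> → <-14,-8>
step 11: apply <+1,-5> → <-13,-13>
step 12: apply <+0,+5> → <-13,-8>

<-13,-8>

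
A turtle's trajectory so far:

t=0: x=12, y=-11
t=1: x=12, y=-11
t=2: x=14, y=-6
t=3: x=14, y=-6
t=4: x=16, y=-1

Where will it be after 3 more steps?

x=18, y=4

The moves between consecutive positions are (+0,+0), (+2,+5), (+0,+0), (+2,+5); they repeat the 2-cycle [(+0,+0), (+2,+5)].
step 5: apply (+0,+0) → x=16, y=-1
step 6: apply (+2,+5) → x=18, y=4
step 7: apply (+0,+0) → x=18, y=4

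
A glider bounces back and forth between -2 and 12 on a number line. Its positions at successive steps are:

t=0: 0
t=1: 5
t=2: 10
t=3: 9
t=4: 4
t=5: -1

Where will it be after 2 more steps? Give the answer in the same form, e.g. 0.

7

The value travels 5 per step and bounces off the walls at -2 and 12.
  step 6: -1 → 2
  step 7: 2 → 7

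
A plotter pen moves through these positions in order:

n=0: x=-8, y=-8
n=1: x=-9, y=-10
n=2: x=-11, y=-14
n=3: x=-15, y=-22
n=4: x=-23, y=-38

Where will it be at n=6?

Step-to-step displacements: (-1,-2), (-2,-4), (-4,-8), (-8,-16); each is 2× the previous.
step 5: x=-23, y=-38 + (-16,-32) → x=-39, y=-70
step 6: x=-39, y=-70 + (-32,-64) → x=-71, y=-134

x=-71, y=-134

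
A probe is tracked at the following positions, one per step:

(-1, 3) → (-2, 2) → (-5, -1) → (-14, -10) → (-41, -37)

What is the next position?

(-122, -118)

Step-to-step displacements: (-1, -1), (-3, -3), (-9, -9), (-27, -27); each is 3× the previous.
step 5: (-41, -37) + (-81, -81) → (-122, -118)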